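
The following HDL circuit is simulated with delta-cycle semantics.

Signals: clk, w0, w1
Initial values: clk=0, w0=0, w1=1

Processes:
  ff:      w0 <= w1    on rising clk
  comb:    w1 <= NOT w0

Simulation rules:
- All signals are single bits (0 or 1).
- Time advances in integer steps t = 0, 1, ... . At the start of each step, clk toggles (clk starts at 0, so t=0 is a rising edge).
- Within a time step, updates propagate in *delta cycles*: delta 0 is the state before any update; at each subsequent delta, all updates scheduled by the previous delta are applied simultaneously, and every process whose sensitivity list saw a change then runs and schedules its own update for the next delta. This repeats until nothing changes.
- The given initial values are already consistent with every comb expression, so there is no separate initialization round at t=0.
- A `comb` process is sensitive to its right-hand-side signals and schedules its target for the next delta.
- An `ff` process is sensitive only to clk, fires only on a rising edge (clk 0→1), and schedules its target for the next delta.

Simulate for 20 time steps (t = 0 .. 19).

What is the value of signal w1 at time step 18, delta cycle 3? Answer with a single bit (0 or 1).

1

[bits: w0,clk,w1]
t=0: Δ0=001 Δ1=011 Δ2=111 Δ3=110 | 3Δ
t=1: Δ0=110 Δ1=100 | 1Δ
t=2: Δ0=100 Δ1=110 Δ2=010 Δ3=011 | 3Δ
t=3: Δ0=011 Δ1=001 | 1Δ
t=4: Δ0=001 Δ1=011 Δ2=111 Δ3=110 | 3Δ
t=5: Δ0=110 Δ1=100 | 1Δ
t=6: Δ0=100 Δ1=110 Δ2=010 Δ3=011 | 3Δ
t=7: Δ0=011 Δ1=001 | 1Δ
t=8: Δ0=001 Δ1=011 Δ2=111 Δ3=110 | 3Δ
t=9: Δ0=110 Δ1=100 | 1Δ
t=10: Δ0=100 Δ1=110 Δ2=010 Δ3=011 | 3Δ
t=11: Δ0=011 Δ1=001 | 1Δ
t=12: Δ0=001 Δ1=011 Δ2=111 Δ3=110 | 3Δ
t=13: Δ0=110 Δ1=100 | 1Δ
t=14: Δ0=100 Δ1=110 Δ2=010 Δ3=011 | 3Δ
t=15: Δ0=011 Δ1=001 | 1Δ
t=16: Δ0=001 Δ1=011 Δ2=111 Δ3=110 | 3Δ
t=17: Δ0=110 Δ1=100 | 1Δ
t=18: Δ0=100 Δ1=110 Δ2=010 Δ3=011 | 3Δ
t=19: Δ0=011 Δ1=001 | 1Δ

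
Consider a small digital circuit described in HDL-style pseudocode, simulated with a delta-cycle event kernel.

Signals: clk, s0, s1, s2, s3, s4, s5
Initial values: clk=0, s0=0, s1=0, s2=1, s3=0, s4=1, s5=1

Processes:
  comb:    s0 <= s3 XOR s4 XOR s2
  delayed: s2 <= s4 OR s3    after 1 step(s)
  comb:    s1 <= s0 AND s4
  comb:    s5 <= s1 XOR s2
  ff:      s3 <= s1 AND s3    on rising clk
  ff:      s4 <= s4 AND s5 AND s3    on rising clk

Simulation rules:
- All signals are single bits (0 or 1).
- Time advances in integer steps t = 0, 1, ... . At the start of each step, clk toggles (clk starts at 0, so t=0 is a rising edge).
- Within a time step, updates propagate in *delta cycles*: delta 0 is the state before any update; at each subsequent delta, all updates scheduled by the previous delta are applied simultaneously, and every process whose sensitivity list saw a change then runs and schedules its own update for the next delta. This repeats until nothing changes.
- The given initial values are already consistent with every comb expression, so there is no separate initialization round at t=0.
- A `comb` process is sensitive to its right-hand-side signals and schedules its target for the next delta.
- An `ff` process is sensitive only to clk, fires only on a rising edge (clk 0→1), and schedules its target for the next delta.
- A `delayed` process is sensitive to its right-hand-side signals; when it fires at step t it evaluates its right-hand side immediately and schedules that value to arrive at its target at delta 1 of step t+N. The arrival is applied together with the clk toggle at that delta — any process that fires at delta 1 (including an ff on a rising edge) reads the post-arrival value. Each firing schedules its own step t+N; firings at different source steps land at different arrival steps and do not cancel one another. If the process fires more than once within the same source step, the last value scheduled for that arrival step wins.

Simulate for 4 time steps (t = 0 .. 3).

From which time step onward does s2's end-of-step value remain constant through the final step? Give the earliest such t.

1

[bits: s5,s3,s1,clk,s4,s2,s0]
t=0: Δ0=1000110 Δ1=1001110 Δ2=1001010 Δ3=1001011 | 3Δ
t=1: Δ0=1001011 Δ1=1000001 Δ2=0000000 | 2Δ
t=2: Δ0=0000000 Δ1=0001000 | 1Δ
t=3: Δ0=0001000 Δ1=0000000 | 1Δ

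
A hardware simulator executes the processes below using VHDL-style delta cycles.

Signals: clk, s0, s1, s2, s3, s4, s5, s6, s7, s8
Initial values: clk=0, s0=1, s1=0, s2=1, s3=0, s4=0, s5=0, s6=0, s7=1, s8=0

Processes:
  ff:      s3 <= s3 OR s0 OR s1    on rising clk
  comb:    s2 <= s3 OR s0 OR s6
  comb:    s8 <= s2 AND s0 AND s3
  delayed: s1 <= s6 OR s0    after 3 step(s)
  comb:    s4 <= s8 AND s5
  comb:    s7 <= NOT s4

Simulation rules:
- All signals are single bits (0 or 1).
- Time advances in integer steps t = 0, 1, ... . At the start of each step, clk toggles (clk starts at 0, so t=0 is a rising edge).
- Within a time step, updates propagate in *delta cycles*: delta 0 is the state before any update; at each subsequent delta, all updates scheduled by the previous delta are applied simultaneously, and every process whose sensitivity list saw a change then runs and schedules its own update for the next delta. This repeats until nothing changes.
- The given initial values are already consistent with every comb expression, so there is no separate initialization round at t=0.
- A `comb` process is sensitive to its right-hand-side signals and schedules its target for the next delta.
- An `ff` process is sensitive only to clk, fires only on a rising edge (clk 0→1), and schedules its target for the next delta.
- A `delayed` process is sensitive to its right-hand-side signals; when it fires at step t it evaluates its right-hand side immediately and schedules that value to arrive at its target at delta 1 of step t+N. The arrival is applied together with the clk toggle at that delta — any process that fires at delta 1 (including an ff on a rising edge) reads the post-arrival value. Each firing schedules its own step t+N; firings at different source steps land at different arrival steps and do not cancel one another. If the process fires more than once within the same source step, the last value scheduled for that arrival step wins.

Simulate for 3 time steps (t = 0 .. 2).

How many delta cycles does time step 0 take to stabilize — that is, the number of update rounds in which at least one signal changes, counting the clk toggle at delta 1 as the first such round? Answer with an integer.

3

t0.Δ0 s6=0 s7=1 s1=0 clk=0 s2=1 s4=0 s5=0 s3=0 s0=1 s8=0
t0.Δ1 s6=0 s7=1 s1=0 clk=1 s2=1 s4=0 s5=0 s3=0 s0=1 s8=0
t0.Δ2 s6=0 s7=1 s1=0 clk=1 s2=1 s4=0 s5=0 s3=1 s0=1 s8=0
t0.Δ3 s6=0 s7=1 s1=0 clk=1 s2=1 s4=0 s5=0 s3=1 s0=1 s8=1
t1.Δ0 s6=0 s7=1 s1=0 clk=1 s2=1 s4=0 s5=0 s3=1 s0=1 s8=1
t1.Δ1 s6=0 s7=1 s1=0 clk=0 s2=1 s4=0 s5=0 s3=1 s0=1 s8=1
t2.Δ0 s6=0 s7=1 s1=0 clk=0 s2=1 s4=0 s5=0 s3=1 s0=1 s8=1
t2.Δ1 s6=0 s7=1 s1=0 clk=1 s2=1 s4=0 s5=0 s3=1 s0=1 s8=1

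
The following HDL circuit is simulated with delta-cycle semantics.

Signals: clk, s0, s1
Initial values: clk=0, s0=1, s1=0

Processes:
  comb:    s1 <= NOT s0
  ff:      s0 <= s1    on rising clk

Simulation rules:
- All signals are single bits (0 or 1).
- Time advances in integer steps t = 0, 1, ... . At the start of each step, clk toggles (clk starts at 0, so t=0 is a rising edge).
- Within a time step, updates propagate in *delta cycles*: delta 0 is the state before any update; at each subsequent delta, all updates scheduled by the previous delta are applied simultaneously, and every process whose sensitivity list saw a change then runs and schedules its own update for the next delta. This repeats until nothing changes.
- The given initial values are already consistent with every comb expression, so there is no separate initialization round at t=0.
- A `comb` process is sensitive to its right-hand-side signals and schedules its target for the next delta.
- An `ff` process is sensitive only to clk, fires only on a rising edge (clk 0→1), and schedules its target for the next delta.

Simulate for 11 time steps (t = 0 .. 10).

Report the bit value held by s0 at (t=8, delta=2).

0

[bits: s1,s0,clk]
t=0: Δ0=010 Δ1=011 Δ2=001 Δ3=101 | 3Δ
t=1: Δ0=101 Δ1=100 | 1Δ
t=2: Δ0=100 Δ1=101 Δ2=111 Δ3=011 | 3Δ
t=3: Δ0=011 Δ1=010 | 1Δ
t=4: Δ0=010 Δ1=011 Δ2=001 Δ3=101 | 3Δ
t=5: Δ0=101 Δ1=100 | 1Δ
t=6: Δ0=100 Δ1=101 Δ2=111 Δ3=011 | 3Δ
t=7: Δ0=011 Δ1=010 | 1Δ
t=8: Δ0=010 Δ1=011 Δ2=001 Δ3=101 | 3Δ
t=9: Δ0=101 Δ1=100 | 1Δ
t=10: Δ0=100 Δ1=101 Δ2=111 Δ3=011 | 3Δ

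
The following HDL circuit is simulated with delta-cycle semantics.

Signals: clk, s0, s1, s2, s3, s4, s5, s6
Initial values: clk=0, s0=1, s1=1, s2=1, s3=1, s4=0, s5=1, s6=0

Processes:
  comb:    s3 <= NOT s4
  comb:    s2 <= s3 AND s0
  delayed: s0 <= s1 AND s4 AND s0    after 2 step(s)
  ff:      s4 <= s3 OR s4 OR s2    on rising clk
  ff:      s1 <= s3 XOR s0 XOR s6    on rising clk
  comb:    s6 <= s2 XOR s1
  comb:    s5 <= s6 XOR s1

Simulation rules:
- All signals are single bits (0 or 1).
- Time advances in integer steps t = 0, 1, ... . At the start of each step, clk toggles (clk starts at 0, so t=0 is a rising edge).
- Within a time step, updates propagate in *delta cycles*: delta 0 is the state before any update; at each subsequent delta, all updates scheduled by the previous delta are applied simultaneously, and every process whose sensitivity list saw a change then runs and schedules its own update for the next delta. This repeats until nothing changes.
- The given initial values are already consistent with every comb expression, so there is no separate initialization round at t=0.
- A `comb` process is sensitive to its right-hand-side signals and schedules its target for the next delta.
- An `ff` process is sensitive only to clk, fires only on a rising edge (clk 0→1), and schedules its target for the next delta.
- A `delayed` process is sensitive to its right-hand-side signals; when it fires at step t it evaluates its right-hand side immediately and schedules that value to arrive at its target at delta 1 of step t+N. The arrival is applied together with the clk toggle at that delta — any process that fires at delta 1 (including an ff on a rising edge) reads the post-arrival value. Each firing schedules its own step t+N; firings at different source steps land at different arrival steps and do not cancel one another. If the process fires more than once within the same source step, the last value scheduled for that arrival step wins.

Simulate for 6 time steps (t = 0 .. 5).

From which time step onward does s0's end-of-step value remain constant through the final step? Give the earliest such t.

t0.Δ0 s1=1 s6=0 s3=1 s4=0 s5=1 clk=0 s2=1 s0=1
t0.Δ1 s1=1 s6=0 s3=1 s4=0 s5=1 clk=1 s2=1 s0=1
t0.Δ2 s1=0 s6=0 s3=1 s4=1 s5=1 clk=1 s2=1 s0=1
t0.Δ3 s1=0 s6=1 s3=0 s4=1 s5=0 clk=1 s2=1 s0=1
t0.Δ4 s1=0 s6=1 s3=0 s4=1 s5=1 clk=1 s2=0 s0=1
t0.Δ5 s1=0 s6=0 s3=0 s4=1 s5=1 clk=1 s2=0 s0=1
t0.Δ6 s1=0 s6=0 s3=0 s4=1 s5=0 clk=1 s2=0 s0=1
t1.Δ0 s1=0 s6=0 s3=0 s4=1 s5=0 clk=1 s2=0 s0=1
t1.Δ1 s1=0 s6=0 s3=0 s4=1 s5=0 clk=0 s2=0 s0=1
t2.Δ0 s1=0 s6=0 s3=0 s4=1 s5=0 clk=0 s2=0 s0=1
t2.Δ1 s1=0 s6=0 s3=0 s4=1 s5=0 clk=1 s2=0 s0=0
t3.Δ0 s1=0 s6=0 s3=0 s4=1 s5=0 clk=1 s2=0 s0=0
t3.Δ1 s1=0 s6=0 s3=0 s4=1 s5=0 clk=0 s2=0 s0=0
t4.Δ0 s1=0 s6=0 s3=0 s4=1 s5=0 clk=0 s2=0 s0=0
t4.Δ1 s1=0 s6=0 s3=0 s4=1 s5=0 clk=1 s2=0 s0=0
t5.Δ0 s1=0 s6=0 s3=0 s4=1 s5=0 clk=1 s2=0 s0=0
t5.Δ1 s1=0 s6=0 s3=0 s4=1 s5=0 clk=0 s2=0 s0=0

2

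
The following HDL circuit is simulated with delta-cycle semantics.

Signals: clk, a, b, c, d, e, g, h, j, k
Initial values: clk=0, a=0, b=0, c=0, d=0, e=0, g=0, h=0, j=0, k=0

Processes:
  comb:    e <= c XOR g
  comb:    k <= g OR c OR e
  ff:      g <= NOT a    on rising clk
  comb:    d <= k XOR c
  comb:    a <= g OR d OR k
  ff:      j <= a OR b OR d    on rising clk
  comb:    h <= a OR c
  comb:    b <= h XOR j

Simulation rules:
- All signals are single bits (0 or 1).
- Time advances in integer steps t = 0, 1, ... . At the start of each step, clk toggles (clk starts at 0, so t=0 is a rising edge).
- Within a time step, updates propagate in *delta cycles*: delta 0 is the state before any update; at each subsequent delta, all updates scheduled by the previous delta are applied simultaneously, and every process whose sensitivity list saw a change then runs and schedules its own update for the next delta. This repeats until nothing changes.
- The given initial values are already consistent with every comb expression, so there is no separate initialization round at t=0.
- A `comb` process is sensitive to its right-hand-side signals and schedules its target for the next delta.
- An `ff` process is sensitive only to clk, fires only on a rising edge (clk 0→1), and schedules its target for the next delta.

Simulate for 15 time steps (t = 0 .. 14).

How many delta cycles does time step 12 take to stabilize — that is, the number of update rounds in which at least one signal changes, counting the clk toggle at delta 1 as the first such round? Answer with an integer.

[bits: a,j,b,e,c,k,g,d,clk,h]
t=0: Δ0=0000000000 Δ1=0000000010 Δ2=0000001010 Δ3=1001011010 Δ4=1001011111 Δ5=1011011111 | 5Δ
t=1: Δ0=1011011111 Δ1=1011011101 | 1Δ
t=2: Δ0=1011011101 Δ1=1011011111 Δ2=1111010111 Δ3=1100010111 Δ4=1100000111 Δ5=1100000011 Δ6=0100000011 Δ7=0100000010 Δ8=0110000010 | 8Δ
t=3: Δ0=0110000010 Δ1=0110000000 | 1Δ
t=4: Δ0=0110000000 Δ1=0110000010 Δ2=0110001010 Δ3=1111011010 Δ4=1111011111 Δ5=1101011111 | 5Δ
t=5: Δ0=1101011111 Δ1=1101011101 | 1Δ
t=6: Δ0=1101011101 Δ1=1101011111 Δ2=1101010111 Δ3=1100010111 Δ4=1100000111 Δ5=1100000011 Δ6=0100000011 Δ7=0100000010 Δ8=0110000010 | 8Δ
t=7: Δ0=0110000010 Δ1=0110000000 | 1Δ
t=8: Δ0=0110000000 Δ1=0110000010 Δ2=0110001010 Δ3=1111011010 Δ4=1111011111 Δ5=1101011111 | 5Δ
t=9: Δ0=1101011111 Δ1=1101011101 | 1Δ
t=10: Δ0=1101011101 Δ1=1101011111 Δ2=1101010111 Δ3=1100010111 Δ4=1100000111 Δ5=1100000011 Δ6=0100000011 Δ7=0100000010 Δ8=0110000010 | 8Δ
t=11: Δ0=0110000010 Δ1=0110000000 | 1Δ
t=12: Δ0=0110000000 Δ1=0110000010 Δ2=0110001010 Δ3=1111011010 Δ4=1111011111 Δ5=1101011111 | 5Δ
t=13: Δ0=1101011111 Δ1=1101011101 | 1Δ
t=14: Δ0=1101011101 Δ1=1101011111 Δ2=1101010111 Δ3=1100010111 Δ4=1100000111 Δ5=1100000011 Δ6=0100000011 Δ7=0100000010 Δ8=0110000010 | 8Δ

5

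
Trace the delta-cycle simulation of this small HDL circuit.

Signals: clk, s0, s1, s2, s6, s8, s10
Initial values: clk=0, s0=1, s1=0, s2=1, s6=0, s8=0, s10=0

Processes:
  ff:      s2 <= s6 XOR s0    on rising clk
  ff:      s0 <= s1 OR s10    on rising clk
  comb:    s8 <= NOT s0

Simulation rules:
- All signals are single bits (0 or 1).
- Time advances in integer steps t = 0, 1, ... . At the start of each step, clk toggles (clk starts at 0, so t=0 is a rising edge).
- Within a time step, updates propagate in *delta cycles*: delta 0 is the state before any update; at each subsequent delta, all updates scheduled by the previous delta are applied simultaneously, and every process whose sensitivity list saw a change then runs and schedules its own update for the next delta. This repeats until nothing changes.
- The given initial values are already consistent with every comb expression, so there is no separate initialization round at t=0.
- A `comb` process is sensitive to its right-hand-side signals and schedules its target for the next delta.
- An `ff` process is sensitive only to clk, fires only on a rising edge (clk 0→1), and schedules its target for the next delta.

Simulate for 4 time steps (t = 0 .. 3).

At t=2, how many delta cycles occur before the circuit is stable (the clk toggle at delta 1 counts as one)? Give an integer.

2

t=0 Δ0: s2=1 s10=0 s0=1 s8=0 s6=0 clk=0 s1=0
  Δ1: clk:0→1
  Δ2: s0:1→0
  Δ3: s8:0→1
  (3Δ to stable)
t=1 Δ0: s2=1 s10=0 s0=0 s8=1 s6=0 clk=1 s1=0
  Δ1: clk:1→0
  (1Δ to stable)
t=2 Δ0: s2=1 s10=0 s0=0 s8=1 s6=0 clk=0 s1=0
  Δ1: clk:0→1
  Δ2: s2:1→0
  (2Δ to stable)
t=3 Δ0: s2=0 s10=0 s0=0 s8=1 s6=0 clk=1 s1=0
  Δ1: clk:1→0
  (1Δ to stable)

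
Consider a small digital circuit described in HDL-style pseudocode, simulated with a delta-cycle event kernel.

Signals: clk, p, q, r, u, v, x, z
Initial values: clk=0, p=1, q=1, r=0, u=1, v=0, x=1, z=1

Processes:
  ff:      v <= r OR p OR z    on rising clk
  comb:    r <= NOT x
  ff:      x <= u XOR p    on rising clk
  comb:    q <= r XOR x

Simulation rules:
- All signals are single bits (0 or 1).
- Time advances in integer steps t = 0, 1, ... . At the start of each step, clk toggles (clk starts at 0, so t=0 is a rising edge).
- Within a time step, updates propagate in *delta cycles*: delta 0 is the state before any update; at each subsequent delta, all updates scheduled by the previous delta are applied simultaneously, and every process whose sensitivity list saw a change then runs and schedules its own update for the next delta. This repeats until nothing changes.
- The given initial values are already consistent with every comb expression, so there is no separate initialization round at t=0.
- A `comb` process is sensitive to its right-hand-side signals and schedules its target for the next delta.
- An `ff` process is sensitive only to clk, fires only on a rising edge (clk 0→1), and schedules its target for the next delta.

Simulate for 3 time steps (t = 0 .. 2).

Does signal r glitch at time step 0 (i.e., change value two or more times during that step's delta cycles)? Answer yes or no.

no

t0.Δ0 x=1 v=0 r=0 clk=0 z=1 p=1 u=1 q=1
t0.Δ1 x=1 v=0 r=0 clk=1 z=1 p=1 u=1 q=1
t0.Δ2 x=0 v=1 r=0 clk=1 z=1 p=1 u=1 q=1
t0.Δ3 x=0 v=1 r=1 clk=1 z=1 p=1 u=1 q=0
t0.Δ4 x=0 v=1 r=1 clk=1 z=1 p=1 u=1 q=1
t1.Δ0 x=0 v=1 r=1 clk=1 z=1 p=1 u=1 q=1
t1.Δ1 x=0 v=1 r=1 clk=0 z=1 p=1 u=1 q=1
t2.Δ0 x=0 v=1 r=1 clk=0 z=1 p=1 u=1 q=1
t2.Δ1 x=0 v=1 r=1 clk=1 z=1 p=1 u=1 q=1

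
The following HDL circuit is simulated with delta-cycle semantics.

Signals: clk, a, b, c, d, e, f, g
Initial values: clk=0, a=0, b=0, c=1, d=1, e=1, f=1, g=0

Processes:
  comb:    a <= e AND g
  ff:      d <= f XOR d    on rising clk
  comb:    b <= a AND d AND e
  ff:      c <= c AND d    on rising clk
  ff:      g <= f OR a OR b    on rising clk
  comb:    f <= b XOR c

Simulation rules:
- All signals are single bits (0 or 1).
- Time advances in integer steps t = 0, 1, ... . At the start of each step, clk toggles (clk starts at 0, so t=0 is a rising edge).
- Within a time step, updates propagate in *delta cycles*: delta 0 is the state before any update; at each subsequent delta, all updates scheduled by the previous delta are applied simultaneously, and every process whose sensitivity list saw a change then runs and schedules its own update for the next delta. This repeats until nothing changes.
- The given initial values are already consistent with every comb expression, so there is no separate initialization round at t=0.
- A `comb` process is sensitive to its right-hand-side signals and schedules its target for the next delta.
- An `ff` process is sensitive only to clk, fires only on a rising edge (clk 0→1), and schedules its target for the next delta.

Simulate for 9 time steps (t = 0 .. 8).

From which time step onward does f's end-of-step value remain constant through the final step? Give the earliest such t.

[bits: a,f,d,c,e,g,b,clk]
t=0: Δ0=01111000 Δ1=01111001 Δ2=01011101 Δ3=11011101 | 3Δ
t=1: Δ0=11011101 Δ1=11011100 | 1Δ
t=2: Δ0=11011100 Δ1=11011101 Δ2=11101101 Δ3=10101111 Δ4=11101111 | 4Δ
t=3: Δ0=11101111 Δ1=11101110 | 1Δ
t=4: Δ0=11101110 Δ1=11101111 Δ2=11001111 Δ3=11001101 Δ4=10001101 | 4Δ
t=5: Δ0=10001101 Δ1=10001100 | 1Δ
t=6: Δ0=10001100 Δ1=10001101 | 1Δ
t=7: Δ0=10001101 Δ1=10001100 | 1Δ
t=8: Δ0=10001100 Δ1=10001101 | 1Δ

4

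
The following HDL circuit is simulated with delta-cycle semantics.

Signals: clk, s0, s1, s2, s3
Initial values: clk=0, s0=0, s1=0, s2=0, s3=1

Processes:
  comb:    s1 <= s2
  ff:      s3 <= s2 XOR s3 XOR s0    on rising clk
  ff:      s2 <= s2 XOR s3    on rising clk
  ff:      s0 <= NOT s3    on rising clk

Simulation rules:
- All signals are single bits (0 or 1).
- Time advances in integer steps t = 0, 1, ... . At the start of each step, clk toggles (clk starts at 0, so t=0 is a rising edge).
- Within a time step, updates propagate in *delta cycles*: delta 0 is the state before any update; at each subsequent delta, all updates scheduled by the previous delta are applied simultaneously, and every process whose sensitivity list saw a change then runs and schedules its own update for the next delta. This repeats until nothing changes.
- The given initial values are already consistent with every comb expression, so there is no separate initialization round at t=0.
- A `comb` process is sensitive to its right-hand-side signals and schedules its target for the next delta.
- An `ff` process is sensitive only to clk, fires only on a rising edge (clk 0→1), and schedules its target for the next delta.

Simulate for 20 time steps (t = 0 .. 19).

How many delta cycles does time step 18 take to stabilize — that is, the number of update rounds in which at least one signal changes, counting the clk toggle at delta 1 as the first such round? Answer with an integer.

2

t0.Δ0 s3=1 s1=0 s0=0 clk=0 s2=0
t0.Δ1 s3=1 s1=0 s0=0 clk=1 s2=0
t0.Δ2 s3=1 s1=0 s0=0 clk=1 s2=1
t0.Δ3 s3=1 s1=1 s0=0 clk=1 s2=1
t1.Δ0 s3=1 s1=1 s0=0 clk=1 s2=1
t1.Δ1 s3=1 s1=1 s0=0 clk=0 s2=1
t2.Δ0 s3=1 s1=1 s0=0 clk=0 s2=1
t2.Δ1 s3=1 s1=1 s0=0 clk=1 s2=1
t2.Δ2 s3=0 s1=1 s0=0 clk=1 s2=0
t2.Δ3 s3=0 s1=0 s0=0 clk=1 s2=0
t3.Δ0 s3=0 s1=0 s0=0 clk=1 s2=0
t3.Δ1 s3=0 s1=0 s0=0 clk=0 s2=0
t4.Δ0 s3=0 s1=0 s0=0 clk=0 s2=0
t4.Δ1 s3=0 s1=0 s0=0 clk=1 s2=0
t4.Δ2 s3=0 s1=0 s0=1 clk=1 s2=0
t5.Δ0 s3=0 s1=0 s0=1 clk=1 s2=0
t5.Δ1 s3=0 s1=0 s0=1 clk=0 s2=0
t6.Δ0 s3=0 s1=0 s0=1 clk=0 s2=0
t6.Δ1 s3=0 s1=0 s0=1 clk=1 s2=0
t6.Δ2 s3=1 s1=0 s0=1 clk=1 s2=0
t7.Δ0 s3=1 s1=0 s0=1 clk=1 s2=0
t7.Δ1 s3=1 s1=0 s0=1 clk=0 s2=0
t8.Δ0 s3=1 s1=0 s0=1 clk=0 s2=0
t8.Δ1 s3=1 s1=0 s0=1 clk=1 s2=0
t8.Δ2 s3=0 s1=0 s0=0 clk=1 s2=1
t8.Δ3 s3=0 s1=1 s0=0 clk=1 s2=1
t9.Δ0 s3=0 s1=1 s0=0 clk=1 s2=1
t9.Δ1 s3=0 s1=1 s0=0 clk=0 s2=1
t10.Δ0 s3=0 s1=1 s0=0 clk=0 s2=1
t10.Δ1 s3=0 s1=1 s0=0 clk=1 s2=1
t10.Δ2 s3=1 s1=1 s0=1 clk=1 s2=1
t11.Δ0 s3=1 s1=1 s0=1 clk=1 s2=1
t11.Δ1 s3=1 s1=1 s0=1 clk=0 s2=1
t12.Δ0 s3=1 s1=1 s0=1 clk=0 s2=1
t12.Δ1 s3=1 s1=1 s0=1 clk=1 s2=1
t12.Δ2 s3=1 s1=1 s0=0 clk=1 s2=0
t12.Δ3 s3=1 s1=0 s0=0 clk=1 s2=0
t13.Δ0 s3=1 s1=0 s0=0 clk=1 s2=0
t13.Δ1 s3=1 s1=0 s0=0 clk=0 s2=0
t14.Δ0 s3=1 s1=0 s0=0 clk=0 s2=0
t14.Δ1 s3=1 s1=0 s0=0 clk=1 s2=0
t14.Δ2 s3=1 s1=0 s0=0 clk=1 s2=1
t14.Δ3 s3=1 s1=1 s0=0 clk=1 s2=1
t15.Δ0 s3=1 s1=1 s0=0 clk=1 s2=1
t15.Δ1 s3=1 s1=1 s0=0 clk=0 s2=1
t16.Δ0 s3=1 s1=1 s0=0 clk=0 s2=1
t16.Δ1 s3=1 s1=1 s0=0 clk=1 s2=1
t16.Δ2 s3=0 s1=1 s0=0 clk=1 s2=0
t16.Δ3 s3=0 s1=0 s0=0 clk=1 s2=0
t17.Δ0 s3=0 s1=0 s0=0 clk=1 s2=0
t17.Δ1 s3=0 s1=0 s0=0 clk=0 s2=0
t18.Δ0 s3=0 s1=0 s0=0 clk=0 s2=0
t18.Δ1 s3=0 s1=0 s0=0 clk=1 s2=0
t18.Δ2 s3=0 s1=0 s0=1 clk=1 s2=0
t19.Δ0 s3=0 s1=0 s0=1 clk=1 s2=0
t19.Δ1 s3=0 s1=0 s0=1 clk=0 s2=0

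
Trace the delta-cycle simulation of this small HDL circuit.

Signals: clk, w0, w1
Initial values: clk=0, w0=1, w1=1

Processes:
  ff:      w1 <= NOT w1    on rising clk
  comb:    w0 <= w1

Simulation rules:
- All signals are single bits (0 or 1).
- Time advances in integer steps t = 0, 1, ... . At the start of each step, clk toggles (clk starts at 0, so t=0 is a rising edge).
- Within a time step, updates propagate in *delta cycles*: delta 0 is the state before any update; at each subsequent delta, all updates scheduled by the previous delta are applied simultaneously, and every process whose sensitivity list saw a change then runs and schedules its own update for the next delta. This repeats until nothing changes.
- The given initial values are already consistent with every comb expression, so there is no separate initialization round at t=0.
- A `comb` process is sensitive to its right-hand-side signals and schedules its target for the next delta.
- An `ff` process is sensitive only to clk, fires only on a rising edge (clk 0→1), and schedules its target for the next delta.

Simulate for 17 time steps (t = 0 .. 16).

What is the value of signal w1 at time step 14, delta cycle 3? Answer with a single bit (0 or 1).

[bits: w1,w0,clk]
t=0: Δ0=110 Δ1=111 Δ2=011 Δ3=001 | 3Δ
t=1: Δ0=001 Δ1=000 | 1Δ
t=2: Δ0=000 Δ1=001 Δ2=101 Δ3=111 | 3Δ
t=3: Δ0=111 Δ1=110 | 1Δ
t=4: Δ0=110 Δ1=111 Δ2=011 Δ3=001 | 3Δ
t=5: Δ0=001 Δ1=000 | 1Δ
t=6: Δ0=000 Δ1=001 Δ2=101 Δ3=111 | 3Δ
t=7: Δ0=111 Δ1=110 | 1Δ
t=8: Δ0=110 Δ1=111 Δ2=011 Δ3=001 | 3Δ
t=9: Δ0=001 Δ1=000 | 1Δ
t=10: Δ0=000 Δ1=001 Δ2=101 Δ3=111 | 3Δ
t=11: Δ0=111 Δ1=110 | 1Δ
t=12: Δ0=110 Δ1=111 Δ2=011 Δ3=001 | 3Δ
t=13: Δ0=001 Δ1=000 | 1Δ
t=14: Δ0=000 Δ1=001 Δ2=101 Δ3=111 | 3Δ
t=15: Δ0=111 Δ1=110 | 1Δ
t=16: Δ0=110 Δ1=111 Δ2=011 Δ3=001 | 3Δ

1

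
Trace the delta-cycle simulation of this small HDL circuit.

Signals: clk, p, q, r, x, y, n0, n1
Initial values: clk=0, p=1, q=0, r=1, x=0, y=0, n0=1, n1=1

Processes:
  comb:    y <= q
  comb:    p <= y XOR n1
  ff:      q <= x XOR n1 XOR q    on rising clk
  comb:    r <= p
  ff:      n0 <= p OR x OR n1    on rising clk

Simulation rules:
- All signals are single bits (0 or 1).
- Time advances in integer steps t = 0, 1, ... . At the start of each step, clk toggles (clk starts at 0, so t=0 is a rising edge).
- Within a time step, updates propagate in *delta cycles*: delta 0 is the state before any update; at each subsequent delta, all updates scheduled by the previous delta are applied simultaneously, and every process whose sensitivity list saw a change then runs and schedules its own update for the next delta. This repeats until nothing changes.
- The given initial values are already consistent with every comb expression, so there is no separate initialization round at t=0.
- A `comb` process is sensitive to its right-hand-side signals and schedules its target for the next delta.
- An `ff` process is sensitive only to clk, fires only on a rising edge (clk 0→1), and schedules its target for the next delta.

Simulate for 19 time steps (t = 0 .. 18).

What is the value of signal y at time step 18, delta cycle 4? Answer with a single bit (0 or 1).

0

t=0 Δ0: n1=1 y=0 r=1 x=0 clk=0 n0=1 q=0 p=1
  Δ1: clk:0→1
  Δ2: q:0→1
  Δ3: y:0→1
  Δ4: p:1→0
  Δ5: r:1→0
  (5Δ to stable)
t=1 Δ0: n1=1 y=1 r=0 x=0 clk=1 n0=1 q=1 p=0
  Δ1: clk:1→0
  (1Δ to stable)
t=2 Δ0: n1=1 y=1 r=0 x=0 clk=0 n0=1 q=1 p=0
  Δ1: clk:0→1
  Δ2: q:1→0
  Δ3: y:1→0
  Δ4: p:0→1
  Δ5: r:0→1
  (5Δ to stable)
t=3 Δ0: n1=1 y=0 r=1 x=0 clk=1 n0=1 q=0 p=1
  Δ1: clk:1→0
  (1Δ to stable)
t=4 Δ0: n1=1 y=0 r=1 x=0 clk=0 n0=1 q=0 p=1
  Δ1: clk:0→1
  Δ2: q:0→1
  Δ3: y:0→1
  Δ4: p:1→0
  Δ5: r:1→0
  (5Δ to stable)
t=5 Δ0: n1=1 y=1 r=0 x=0 clk=1 n0=1 q=1 p=0
  Δ1: clk:1→0
  (1Δ to stable)
t=6 Δ0: n1=1 y=1 r=0 x=0 clk=0 n0=1 q=1 p=0
  Δ1: clk:0→1
  Δ2: q:1→0
  Δ3: y:1→0
  Δ4: p:0→1
  Δ5: r:0→1
  (5Δ to stable)
t=7 Δ0: n1=1 y=0 r=1 x=0 clk=1 n0=1 q=0 p=1
  Δ1: clk:1→0
  (1Δ to stable)
t=8 Δ0: n1=1 y=0 r=1 x=0 clk=0 n0=1 q=0 p=1
  Δ1: clk:0→1
  Δ2: q:0→1
  Δ3: y:0→1
  Δ4: p:1→0
  Δ5: r:1→0
  (5Δ to stable)
t=9 Δ0: n1=1 y=1 r=0 x=0 clk=1 n0=1 q=1 p=0
  Δ1: clk:1→0
  (1Δ to stable)
t=10 Δ0: n1=1 y=1 r=0 x=0 clk=0 n0=1 q=1 p=0
  Δ1: clk:0→1
  Δ2: q:1→0
  Δ3: y:1→0
  Δ4: p:0→1
  Δ5: r:0→1
  (5Δ to stable)
t=11 Δ0: n1=1 y=0 r=1 x=0 clk=1 n0=1 q=0 p=1
  Δ1: clk:1→0
  (1Δ to stable)
t=12 Δ0: n1=1 y=0 r=1 x=0 clk=0 n0=1 q=0 p=1
  Δ1: clk:0→1
  Δ2: q:0→1
  Δ3: y:0→1
  Δ4: p:1→0
  Δ5: r:1→0
  (5Δ to stable)
t=13 Δ0: n1=1 y=1 r=0 x=0 clk=1 n0=1 q=1 p=0
  Δ1: clk:1→0
  (1Δ to stable)
t=14 Δ0: n1=1 y=1 r=0 x=0 clk=0 n0=1 q=1 p=0
  Δ1: clk:0→1
  Δ2: q:1→0
  Δ3: y:1→0
  Δ4: p:0→1
  Δ5: r:0→1
  (5Δ to stable)
t=15 Δ0: n1=1 y=0 r=1 x=0 clk=1 n0=1 q=0 p=1
  Δ1: clk:1→0
  (1Δ to stable)
t=16 Δ0: n1=1 y=0 r=1 x=0 clk=0 n0=1 q=0 p=1
  Δ1: clk:0→1
  Δ2: q:0→1
  Δ3: y:0→1
  Δ4: p:1→0
  Δ5: r:1→0
  (5Δ to stable)
t=17 Δ0: n1=1 y=1 r=0 x=0 clk=1 n0=1 q=1 p=0
  Δ1: clk:1→0
  (1Δ to stable)
t=18 Δ0: n1=1 y=1 r=0 x=0 clk=0 n0=1 q=1 p=0
  Δ1: clk:0→1
  Δ2: q:1→0
  Δ3: y:1→0
  Δ4: p:0→1
  Δ5: r:0→1
  (5Δ to stable)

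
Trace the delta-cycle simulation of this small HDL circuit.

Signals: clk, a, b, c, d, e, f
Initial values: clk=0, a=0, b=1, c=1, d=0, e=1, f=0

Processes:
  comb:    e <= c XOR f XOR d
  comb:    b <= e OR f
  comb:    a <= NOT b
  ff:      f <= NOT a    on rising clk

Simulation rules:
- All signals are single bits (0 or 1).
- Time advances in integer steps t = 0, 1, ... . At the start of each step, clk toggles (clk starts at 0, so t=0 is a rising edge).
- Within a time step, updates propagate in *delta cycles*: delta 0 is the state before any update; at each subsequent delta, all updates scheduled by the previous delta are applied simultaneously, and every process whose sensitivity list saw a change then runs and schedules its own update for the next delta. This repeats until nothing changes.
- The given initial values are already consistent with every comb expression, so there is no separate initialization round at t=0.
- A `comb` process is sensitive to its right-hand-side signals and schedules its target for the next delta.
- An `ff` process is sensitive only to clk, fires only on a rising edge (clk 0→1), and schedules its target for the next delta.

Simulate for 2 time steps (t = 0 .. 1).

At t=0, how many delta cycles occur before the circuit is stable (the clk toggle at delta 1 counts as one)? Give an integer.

t0.Δ0 d=0 a=0 c=1 e=1 clk=0 b=1 f=0
t0.Δ1 d=0 a=0 c=1 e=1 clk=1 b=1 f=0
t0.Δ2 d=0 a=0 c=1 e=1 clk=1 b=1 f=1
t0.Δ3 d=0 a=0 c=1 e=0 clk=1 b=1 f=1
t1.Δ0 d=0 a=0 c=1 e=0 clk=1 b=1 f=1
t1.Δ1 d=0 a=0 c=1 e=0 clk=0 b=1 f=1

3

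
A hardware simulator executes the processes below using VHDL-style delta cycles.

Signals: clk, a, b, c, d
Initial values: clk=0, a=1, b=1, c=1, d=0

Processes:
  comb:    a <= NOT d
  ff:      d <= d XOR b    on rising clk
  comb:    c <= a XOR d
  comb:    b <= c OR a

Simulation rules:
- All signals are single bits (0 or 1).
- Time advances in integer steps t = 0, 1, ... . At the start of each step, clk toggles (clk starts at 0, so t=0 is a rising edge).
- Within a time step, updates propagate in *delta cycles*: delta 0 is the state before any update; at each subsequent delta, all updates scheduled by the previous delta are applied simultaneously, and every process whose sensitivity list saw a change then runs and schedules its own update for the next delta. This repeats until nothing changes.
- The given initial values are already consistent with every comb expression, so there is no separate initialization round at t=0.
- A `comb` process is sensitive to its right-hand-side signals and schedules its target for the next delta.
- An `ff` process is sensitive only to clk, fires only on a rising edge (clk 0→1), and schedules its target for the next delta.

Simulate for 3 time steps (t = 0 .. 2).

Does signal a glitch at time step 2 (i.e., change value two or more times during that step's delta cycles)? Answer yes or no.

no

[bits: d,a,c,b,clk]
t=0: Δ0=01110 Δ1=01111 Δ2=11111 Δ3=10011 Δ4=10101 Δ5=10111 | 5Δ
t=1: Δ0=10111 Δ1=10110 | 1Δ
t=2: Δ0=10110 Δ1=10111 Δ2=00111 Δ3=01011 Δ4=01111 | 4Δ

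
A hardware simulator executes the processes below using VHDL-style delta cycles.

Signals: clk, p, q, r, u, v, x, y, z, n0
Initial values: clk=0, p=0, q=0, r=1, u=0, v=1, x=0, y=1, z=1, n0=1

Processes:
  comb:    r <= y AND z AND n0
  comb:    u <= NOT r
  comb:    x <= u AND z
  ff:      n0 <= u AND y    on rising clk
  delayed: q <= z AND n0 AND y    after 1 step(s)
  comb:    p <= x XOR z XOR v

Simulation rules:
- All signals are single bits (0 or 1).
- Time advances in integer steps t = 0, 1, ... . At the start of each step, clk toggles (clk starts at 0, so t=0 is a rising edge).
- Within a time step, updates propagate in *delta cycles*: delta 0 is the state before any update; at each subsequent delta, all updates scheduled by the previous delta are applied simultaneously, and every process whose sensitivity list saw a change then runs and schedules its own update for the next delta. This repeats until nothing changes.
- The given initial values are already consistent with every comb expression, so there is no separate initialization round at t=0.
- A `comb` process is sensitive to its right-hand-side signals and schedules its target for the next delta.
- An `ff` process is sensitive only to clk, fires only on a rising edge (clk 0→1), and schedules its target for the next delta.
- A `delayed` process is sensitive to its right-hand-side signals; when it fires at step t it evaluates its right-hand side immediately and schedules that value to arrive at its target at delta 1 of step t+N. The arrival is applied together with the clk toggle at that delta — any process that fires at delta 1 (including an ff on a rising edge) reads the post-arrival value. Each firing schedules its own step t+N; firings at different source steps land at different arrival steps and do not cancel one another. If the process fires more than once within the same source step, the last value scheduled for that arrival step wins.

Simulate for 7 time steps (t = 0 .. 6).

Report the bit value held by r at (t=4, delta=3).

0

[bits: z,x,r,q,clk,y,p,v,u,n0]
t=0: Δ0=1010010101 Δ1=1010110101 Δ2=1010110100 Δ3=1000110100 Δ4=1000110110 Δ5=1100110110 Δ6=1100111110 | 6Δ
t=1: Δ0=1100111110 Δ1=1100011110 | 1Δ
t=2: Δ0=1100011110 Δ1=1100111110 Δ2=1100111111 Δ3=1110111111 Δ4=1110111101 Δ5=1010111101 Δ6=1010110101 | 6Δ
t=3: Δ0=1010110101 Δ1=1011010101 | 1Δ
t=4: Δ0=1011010101 Δ1=1011110101 Δ2=1011110100 Δ3=1001110100 Δ4=1001110110 Δ5=1101110110 Δ6=1101111110 | 6Δ
t=5: Δ0=1101111110 Δ1=1100011110 | 1Δ
t=6: Δ0=1100011110 Δ1=1100111110 Δ2=1100111111 Δ3=1110111111 Δ4=1110111101 Δ5=1010111101 Δ6=1010110101 | 6Δ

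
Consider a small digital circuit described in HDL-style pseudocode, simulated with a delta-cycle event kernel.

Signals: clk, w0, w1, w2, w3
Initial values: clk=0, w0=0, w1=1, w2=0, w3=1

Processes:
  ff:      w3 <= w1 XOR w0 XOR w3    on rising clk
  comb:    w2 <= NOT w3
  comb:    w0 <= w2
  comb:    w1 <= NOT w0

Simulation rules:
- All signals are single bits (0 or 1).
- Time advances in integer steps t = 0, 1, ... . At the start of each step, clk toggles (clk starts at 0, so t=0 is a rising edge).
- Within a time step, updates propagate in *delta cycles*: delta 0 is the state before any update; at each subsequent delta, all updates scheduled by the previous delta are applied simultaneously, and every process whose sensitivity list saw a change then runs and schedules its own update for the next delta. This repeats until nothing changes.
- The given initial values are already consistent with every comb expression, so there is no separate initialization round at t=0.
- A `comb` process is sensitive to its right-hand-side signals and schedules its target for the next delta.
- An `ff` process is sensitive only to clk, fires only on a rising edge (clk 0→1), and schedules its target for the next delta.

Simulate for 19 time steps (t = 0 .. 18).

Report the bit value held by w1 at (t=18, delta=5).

1

[bits: w2,w3,w1,w0,clk]
t=0: Δ0=01100 Δ1=01101 Δ2=00101 Δ3=10101 Δ4=10111 Δ5=10011 | 5Δ
t=1: Δ0=10011 Δ1=10010 | 1Δ
t=2: Δ0=10010 Δ1=10011 Δ2=11011 Δ3=01011 Δ4=01001 Δ5=01101 | 5Δ
t=3: Δ0=01101 Δ1=01100 | 1Δ
t=4: Δ0=01100 Δ1=01101 Δ2=00101 Δ3=10101 Δ4=10111 Δ5=10011 | 5Δ
t=5: Δ0=10011 Δ1=10010 | 1Δ
t=6: Δ0=10010 Δ1=10011 Δ2=11011 Δ3=01011 Δ4=01001 Δ5=01101 | 5Δ
t=7: Δ0=01101 Δ1=01100 | 1Δ
t=8: Δ0=01100 Δ1=01101 Δ2=00101 Δ3=10101 Δ4=10111 Δ5=10011 | 5Δ
t=9: Δ0=10011 Δ1=10010 | 1Δ
t=10: Δ0=10010 Δ1=10011 Δ2=11011 Δ3=01011 Δ4=01001 Δ5=01101 | 5Δ
t=11: Δ0=01101 Δ1=01100 | 1Δ
t=12: Δ0=01100 Δ1=01101 Δ2=00101 Δ3=10101 Δ4=10111 Δ5=10011 | 5Δ
t=13: Δ0=10011 Δ1=10010 | 1Δ
t=14: Δ0=10010 Δ1=10011 Δ2=11011 Δ3=01011 Δ4=01001 Δ5=01101 | 5Δ
t=15: Δ0=01101 Δ1=01100 | 1Δ
t=16: Δ0=01100 Δ1=01101 Δ2=00101 Δ3=10101 Δ4=10111 Δ5=10011 | 5Δ
t=17: Δ0=10011 Δ1=10010 | 1Δ
t=18: Δ0=10010 Δ1=10011 Δ2=11011 Δ3=01011 Δ4=01001 Δ5=01101 | 5Δ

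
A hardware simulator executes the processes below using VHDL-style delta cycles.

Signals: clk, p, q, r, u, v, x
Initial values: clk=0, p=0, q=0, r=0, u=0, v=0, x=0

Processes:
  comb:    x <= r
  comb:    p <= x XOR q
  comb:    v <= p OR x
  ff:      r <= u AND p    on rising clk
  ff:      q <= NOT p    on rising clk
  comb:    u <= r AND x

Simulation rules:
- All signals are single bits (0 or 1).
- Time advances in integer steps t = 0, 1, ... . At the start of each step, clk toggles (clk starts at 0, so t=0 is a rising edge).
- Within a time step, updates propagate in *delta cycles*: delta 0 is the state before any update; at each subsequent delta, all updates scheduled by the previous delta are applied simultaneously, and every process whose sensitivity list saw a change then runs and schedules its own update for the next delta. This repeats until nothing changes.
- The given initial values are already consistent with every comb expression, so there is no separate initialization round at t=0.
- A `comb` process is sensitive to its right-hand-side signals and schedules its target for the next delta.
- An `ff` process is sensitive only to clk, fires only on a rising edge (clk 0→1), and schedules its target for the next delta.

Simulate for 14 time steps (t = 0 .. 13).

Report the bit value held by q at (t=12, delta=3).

1

t=0 Δ0: p=0 clk=0 u=0 r=0 v=0 q=0 x=0
  Δ1: clk:0→1
  Δ2: q:0→1
  Δ3: p:0→1
  Δ4: v:0→1
  (4Δ to stable)
t=1 Δ0: p=1 clk=1 u=0 r=0 v=1 q=1 x=0
  Δ1: clk:1→0
  (1Δ to stable)
t=2 Δ0: p=1 clk=0 u=0 r=0 v=1 q=1 x=0
  Δ1: clk:0→1
  Δ2: q:1→0
  Δ3: p:1→0
  Δ4: v:1→0
  (4Δ to stable)
t=3 Δ0: p=0 clk=1 u=0 r=0 v=0 q=0 x=0
  Δ1: clk:1→0
  (1Δ to stable)
t=4 Δ0: p=0 clk=0 u=0 r=0 v=0 q=0 x=0
  Δ1: clk:0→1
  Δ2: q:0→1
  Δ3: p:0→1
  Δ4: v:0→1
  (4Δ to stable)
t=5 Δ0: p=1 clk=1 u=0 r=0 v=1 q=1 x=0
  Δ1: clk:1→0
  (1Δ to stable)
t=6 Δ0: p=1 clk=0 u=0 r=0 v=1 q=1 x=0
  Δ1: clk:0→1
  Δ2: q:1→0
  Δ3: p:1→0
  Δ4: v:1→0
  (4Δ to stable)
t=7 Δ0: p=0 clk=1 u=0 r=0 v=0 q=0 x=0
  Δ1: clk:1→0
  (1Δ to stable)
t=8 Δ0: p=0 clk=0 u=0 r=0 v=0 q=0 x=0
  Δ1: clk:0→1
  Δ2: q:0→1
  Δ3: p:0→1
  Δ4: v:0→1
  (4Δ to stable)
t=9 Δ0: p=1 clk=1 u=0 r=0 v=1 q=1 x=0
  Δ1: clk:1→0
  (1Δ to stable)
t=10 Δ0: p=1 clk=0 u=0 r=0 v=1 q=1 x=0
  Δ1: clk:0→1
  Δ2: q:1→0
  Δ3: p:1→0
  Δ4: v:1→0
  (4Δ to stable)
t=11 Δ0: p=0 clk=1 u=0 r=0 v=0 q=0 x=0
  Δ1: clk:1→0
  (1Δ to stable)
t=12 Δ0: p=0 clk=0 u=0 r=0 v=0 q=0 x=0
  Δ1: clk:0→1
  Δ2: q:0→1
  Δ3: p:0→1
  Δ4: v:0→1
  (4Δ to stable)
t=13 Δ0: p=1 clk=1 u=0 r=0 v=1 q=1 x=0
  Δ1: clk:1→0
  (1Δ to stable)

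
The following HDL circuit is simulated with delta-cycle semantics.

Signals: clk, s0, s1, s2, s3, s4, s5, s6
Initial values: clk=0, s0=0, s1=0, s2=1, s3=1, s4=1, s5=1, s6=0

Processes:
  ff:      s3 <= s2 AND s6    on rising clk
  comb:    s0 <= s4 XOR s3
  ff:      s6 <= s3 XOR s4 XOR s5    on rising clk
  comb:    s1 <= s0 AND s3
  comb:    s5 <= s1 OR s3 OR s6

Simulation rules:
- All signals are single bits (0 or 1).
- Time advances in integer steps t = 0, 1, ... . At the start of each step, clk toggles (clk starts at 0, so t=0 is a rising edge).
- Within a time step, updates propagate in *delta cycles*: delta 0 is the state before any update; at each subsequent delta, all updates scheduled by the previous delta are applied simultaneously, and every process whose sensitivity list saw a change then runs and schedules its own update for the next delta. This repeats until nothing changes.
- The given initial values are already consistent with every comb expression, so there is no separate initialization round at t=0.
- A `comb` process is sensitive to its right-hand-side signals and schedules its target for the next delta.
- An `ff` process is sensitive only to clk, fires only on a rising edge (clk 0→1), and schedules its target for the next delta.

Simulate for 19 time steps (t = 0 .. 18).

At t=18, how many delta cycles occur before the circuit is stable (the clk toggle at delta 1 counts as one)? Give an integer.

4

t0.Δ0 s2=1 s5=1 clk=0 s1=0 s0=0 s3=1 s4=1 s6=0
t0.Δ1 s2=1 s5=1 clk=1 s1=0 s0=0 s3=1 s4=1 s6=0
t0.Δ2 s2=1 s5=1 clk=1 s1=0 s0=0 s3=0 s4=1 s6=1
t0.Δ3 s2=1 s5=1 clk=1 s1=0 s0=1 s3=0 s4=1 s6=1
t1.Δ0 s2=1 s5=1 clk=1 s1=0 s0=1 s3=0 s4=1 s6=1
t1.Δ1 s2=1 s5=1 clk=0 s1=0 s0=1 s3=0 s4=1 s6=1
t2.Δ0 s2=1 s5=1 clk=0 s1=0 s0=1 s3=0 s4=1 s6=1
t2.Δ1 s2=1 s5=1 clk=1 s1=0 s0=1 s3=0 s4=1 s6=1
t2.Δ2 s2=1 s5=1 clk=1 s1=0 s0=1 s3=1 s4=1 s6=0
t2.Δ3 s2=1 s5=1 clk=1 s1=1 s0=0 s3=1 s4=1 s6=0
t2.Δ4 s2=1 s5=1 clk=1 s1=0 s0=0 s3=1 s4=1 s6=0
t3.Δ0 s2=1 s5=1 clk=1 s1=0 s0=0 s3=1 s4=1 s6=0
t3.Δ1 s2=1 s5=1 clk=0 s1=0 s0=0 s3=1 s4=1 s6=0
t4.Δ0 s2=1 s5=1 clk=0 s1=0 s0=0 s3=1 s4=1 s6=0
t4.Δ1 s2=1 s5=1 clk=1 s1=0 s0=0 s3=1 s4=1 s6=0
t4.Δ2 s2=1 s5=1 clk=1 s1=0 s0=0 s3=0 s4=1 s6=1
t4.Δ3 s2=1 s5=1 clk=1 s1=0 s0=1 s3=0 s4=1 s6=1
t5.Δ0 s2=1 s5=1 clk=1 s1=0 s0=1 s3=0 s4=1 s6=1
t5.Δ1 s2=1 s5=1 clk=0 s1=0 s0=1 s3=0 s4=1 s6=1
t6.Δ0 s2=1 s5=1 clk=0 s1=0 s0=1 s3=0 s4=1 s6=1
t6.Δ1 s2=1 s5=1 clk=1 s1=0 s0=1 s3=0 s4=1 s6=1
t6.Δ2 s2=1 s5=1 clk=1 s1=0 s0=1 s3=1 s4=1 s6=0
t6.Δ3 s2=1 s5=1 clk=1 s1=1 s0=0 s3=1 s4=1 s6=0
t6.Δ4 s2=1 s5=1 clk=1 s1=0 s0=0 s3=1 s4=1 s6=0
t7.Δ0 s2=1 s5=1 clk=1 s1=0 s0=0 s3=1 s4=1 s6=0
t7.Δ1 s2=1 s5=1 clk=0 s1=0 s0=0 s3=1 s4=1 s6=0
t8.Δ0 s2=1 s5=1 clk=0 s1=0 s0=0 s3=1 s4=1 s6=0
t8.Δ1 s2=1 s5=1 clk=1 s1=0 s0=0 s3=1 s4=1 s6=0
t8.Δ2 s2=1 s5=1 clk=1 s1=0 s0=0 s3=0 s4=1 s6=1
t8.Δ3 s2=1 s5=1 clk=1 s1=0 s0=1 s3=0 s4=1 s6=1
t9.Δ0 s2=1 s5=1 clk=1 s1=0 s0=1 s3=0 s4=1 s6=1
t9.Δ1 s2=1 s5=1 clk=0 s1=0 s0=1 s3=0 s4=1 s6=1
t10.Δ0 s2=1 s5=1 clk=0 s1=0 s0=1 s3=0 s4=1 s6=1
t10.Δ1 s2=1 s5=1 clk=1 s1=0 s0=1 s3=0 s4=1 s6=1
t10.Δ2 s2=1 s5=1 clk=1 s1=0 s0=1 s3=1 s4=1 s6=0
t10.Δ3 s2=1 s5=1 clk=1 s1=1 s0=0 s3=1 s4=1 s6=0
t10.Δ4 s2=1 s5=1 clk=1 s1=0 s0=0 s3=1 s4=1 s6=0
t11.Δ0 s2=1 s5=1 clk=1 s1=0 s0=0 s3=1 s4=1 s6=0
t11.Δ1 s2=1 s5=1 clk=0 s1=0 s0=0 s3=1 s4=1 s6=0
t12.Δ0 s2=1 s5=1 clk=0 s1=0 s0=0 s3=1 s4=1 s6=0
t12.Δ1 s2=1 s5=1 clk=1 s1=0 s0=0 s3=1 s4=1 s6=0
t12.Δ2 s2=1 s5=1 clk=1 s1=0 s0=0 s3=0 s4=1 s6=1
t12.Δ3 s2=1 s5=1 clk=1 s1=0 s0=1 s3=0 s4=1 s6=1
t13.Δ0 s2=1 s5=1 clk=1 s1=0 s0=1 s3=0 s4=1 s6=1
t13.Δ1 s2=1 s5=1 clk=0 s1=0 s0=1 s3=0 s4=1 s6=1
t14.Δ0 s2=1 s5=1 clk=0 s1=0 s0=1 s3=0 s4=1 s6=1
t14.Δ1 s2=1 s5=1 clk=1 s1=0 s0=1 s3=0 s4=1 s6=1
t14.Δ2 s2=1 s5=1 clk=1 s1=0 s0=1 s3=1 s4=1 s6=0
t14.Δ3 s2=1 s5=1 clk=1 s1=1 s0=0 s3=1 s4=1 s6=0
t14.Δ4 s2=1 s5=1 clk=1 s1=0 s0=0 s3=1 s4=1 s6=0
t15.Δ0 s2=1 s5=1 clk=1 s1=0 s0=0 s3=1 s4=1 s6=0
t15.Δ1 s2=1 s5=1 clk=0 s1=0 s0=0 s3=1 s4=1 s6=0
t16.Δ0 s2=1 s5=1 clk=0 s1=0 s0=0 s3=1 s4=1 s6=0
t16.Δ1 s2=1 s5=1 clk=1 s1=0 s0=0 s3=1 s4=1 s6=0
t16.Δ2 s2=1 s5=1 clk=1 s1=0 s0=0 s3=0 s4=1 s6=1
t16.Δ3 s2=1 s5=1 clk=1 s1=0 s0=1 s3=0 s4=1 s6=1
t17.Δ0 s2=1 s5=1 clk=1 s1=0 s0=1 s3=0 s4=1 s6=1
t17.Δ1 s2=1 s5=1 clk=0 s1=0 s0=1 s3=0 s4=1 s6=1
t18.Δ0 s2=1 s5=1 clk=0 s1=0 s0=1 s3=0 s4=1 s6=1
t18.Δ1 s2=1 s5=1 clk=1 s1=0 s0=1 s3=0 s4=1 s6=1
t18.Δ2 s2=1 s5=1 clk=1 s1=0 s0=1 s3=1 s4=1 s6=0
t18.Δ3 s2=1 s5=1 clk=1 s1=1 s0=0 s3=1 s4=1 s6=0
t18.Δ4 s2=1 s5=1 clk=1 s1=0 s0=0 s3=1 s4=1 s6=0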